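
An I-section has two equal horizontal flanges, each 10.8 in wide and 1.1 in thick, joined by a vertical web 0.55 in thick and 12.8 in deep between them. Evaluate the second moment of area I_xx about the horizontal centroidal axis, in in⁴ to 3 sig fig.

I_xx ≈ 1250 in⁴

Decompose the section into non-overlapping parts with the origin at the bottom-left of its bounding rectangle.
Bottom flange: 10.8 × 1.1, A = 11.88 in², y = 0.55 in, Ī = 1.1979 in⁴.
Web: 0.55 × 12.8, A = 7.04 in², y = 7.5 in, Ī = 96.119 in⁴.
Top flange: 10.8 × 1.1, A = 11.88 in², y = 14.45 in, Ī = 1.1979 in⁴.
By symmetry the centroid is at mid-height, ȳ = 7.5 in.
Transfer each piece to the horizontal centroidal axis using Ī + A·d² with d = y − 7.5:
  bottom flange: d = -6.95 in → contributes +575.03 in⁴
  web: d = 0 in → contributes +96.119 in⁴
  top flange: d = 6.95 in → contributes +575.03 in⁴
Total I = 1246.2 in⁴.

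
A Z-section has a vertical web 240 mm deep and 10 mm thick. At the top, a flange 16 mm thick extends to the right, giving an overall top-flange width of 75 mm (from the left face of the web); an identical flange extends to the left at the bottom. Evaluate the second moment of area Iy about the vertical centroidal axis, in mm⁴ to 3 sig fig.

Decompose the section into non-overlapping parts with the origin at the bottom-left of its bounding rectangle.
Web: 10 × 240, A = 2 400 mm², x = 70 mm, Ī = 20 000 mm⁴.
Top flange (beyond web): 65 × 16, A = 1 040 mm², x = 107.5 mm, Ī = 366 167 mm⁴.
Bottom flange (beyond web): 65 × 16, A = 1 040 mm², x = 32.5 mm, Ī = 366 167 mm⁴.
Centroid: x̄ = ΣA·x / ΣA = 70 mm.
Transfer each piece to the vertical centroidal axis using Ī + A·d² with d = x − 70:
  web: d = 0 mm → contributes +20 000 mm⁴
  top flange (beyond web): d = 37.5 mm → contributes +1 828 667 mm⁴
  bottom flange (beyond web): d = -37.5 mm → contributes +1 828 667 mm⁴
Total I = 3 677 333 mm⁴.

Iy ≈ 3.68 × 10⁶ mm⁴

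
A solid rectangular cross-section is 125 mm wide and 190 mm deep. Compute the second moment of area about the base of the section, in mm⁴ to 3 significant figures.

The section: 125 × 190, A = 23 750 mm², y = 95 mm, Ī = 71 447 917 mm⁴.
Transfer it to the base of the section using Ī + A·d² with d = y − 0:
  the section: d = 95 mm → contributes +285 791 667 mm⁴
Total I = 285 791 667 mm⁴.

I_base ≈ 2.86 × 10⁸ mm⁴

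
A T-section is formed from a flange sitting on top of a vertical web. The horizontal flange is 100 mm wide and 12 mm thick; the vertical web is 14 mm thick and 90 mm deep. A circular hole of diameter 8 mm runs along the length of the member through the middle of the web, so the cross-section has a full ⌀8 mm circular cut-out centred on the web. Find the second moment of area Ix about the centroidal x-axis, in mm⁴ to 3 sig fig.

Decompose the section into non-overlapping parts with the origin at the bottom-left of its bounding rectangle.
Flange: 100 × 12, A = 1 200 mm², y = 96 mm, Ī = 14 400 mm⁴.
Web: 14 × 90, A = 1 260 mm², y = 45 mm, Ī = 850 500 mm⁴.
Hole (subtracted): ⌀8, A = 50.265 mm², y = 45 mm, Ī = 201.06 mm⁴.
Centroid: ȳ = ΣA·y / ΣA = 70.397 mm.
Transfer each piece to the centroidal x-axis using Ī + A·d² with d = y − 70.397:
  flange: d = 25.603 mm → contributes +801 017 mm⁴
  web: d = -25.397 mm → contributes +1 663 209 mm⁴
  hole: d = -25.397 mm → contributes −32 623 mm⁴
Total I = 2 431 603 mm⁴.

Ix ≈ 2.43 × 10⁶ mm⁴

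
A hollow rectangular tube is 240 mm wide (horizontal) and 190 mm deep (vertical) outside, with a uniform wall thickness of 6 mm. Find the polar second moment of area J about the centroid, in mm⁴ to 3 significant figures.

J ≈ 7.31 × 10⁷ mm⁴

Split into non-overlapping primitives; take the origin at the lower-left of the bounding box.
Outer rectangle: 240 × 190, A = 45 600 mm², y = 95 mm, Ī = 137 180 000 mm⁴.
Inner void (subtracted): 228 × 178, A = 40 584 mm², y = 95 mm, Ī = 107 155 288 mm⁴.
By symmetry the centroid is at mid-height, ȳ = 95 mm.
All pieces are centred on the centroidal x-axis, so I = ΣĪ (holes subtracted) = 30 024 712 mm⁴.
Repeating about the centroidal y-axis gives I_y = 43 070 112 mm⁴.
Polar second moment: J = I_x + I_y = 73 094 824 mm⁴.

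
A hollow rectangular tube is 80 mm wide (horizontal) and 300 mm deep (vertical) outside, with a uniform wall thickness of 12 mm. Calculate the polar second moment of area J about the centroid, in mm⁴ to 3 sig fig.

J ≈ 9.06 × 10⁷ mm⁴

Decompose the section into non-overlapping parts with the origin at the bottom-left of its bounding rectangle.
Outer rectangle: 80 × 300, A = 24 000 mm², y = 150 mm, Ī = 180 000 000 mm⁴.
Inner void (subtracted): 56 × 276, A = 15 456 mm², y = 150 mm, Ī = 98 114 688 mm⁴.
By symmetry the centroid is at mid-height, ȳ = 150 mm.
All pieces are centred on the centroidal x-axis, so I = ΣĪ (holes subtracted) = 81 885 312 mm⁴.
Repeating about the centroidal y-axis gives I_y = 8 760 832 mm⁴.
Polar second moment: J = I_x + I_y = 90 646 144 mm⁴.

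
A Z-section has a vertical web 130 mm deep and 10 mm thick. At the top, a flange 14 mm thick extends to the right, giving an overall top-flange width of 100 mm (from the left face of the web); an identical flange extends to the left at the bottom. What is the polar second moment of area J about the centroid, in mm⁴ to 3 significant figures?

Decompose the section into non-overlapping parts with the origin at the bottom-left of its bounding rectangle.
Web: 10 × 130, A = 1 300 mm², y = 65 mm, Ī = 1 830 833 mm⁴.
Top flange (beyond web): 90 × 14, A = 1 260 mm², y = 123 mm, Ī = 20 580 mm⁴.
Bottom flange (beyond web): 90 × 14, A = 1 260 mm², y = 7 mm, Ī = 20 580 mm⁴.
Centroid: ȳ = ΣA·y / ΣA = 65 mm.
Transfer each piece to the centroidal x-axis using Ī + A·d² with d = y − 65:
  web: d = 0 mm → contributes +1 830 833 mm⁴
  top flange (beyond web): d = 58 mm → contributes +4 259 220 mm⁴
  bottom flange (beyond web): d = -58 mm → contributes +4 259 220 mm⁴
Total I = 10 349 273 mm⁴.
For the y-axis: x̄ = 95 mm.
Repeating about the centroidal y-axis gives I_y = 8 011 833 mm⁴.
Polar second moment: J = I_x + I_y = 18 361 107 mm⁴.

J ≈ 1.84 × 10⁷ mm⁴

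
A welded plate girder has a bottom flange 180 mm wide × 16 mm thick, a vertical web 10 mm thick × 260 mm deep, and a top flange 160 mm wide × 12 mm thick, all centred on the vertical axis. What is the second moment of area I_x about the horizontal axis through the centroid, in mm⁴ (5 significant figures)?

Decompose the section into non-overlapping parts with the origin at the bottom-left of its bounding rectangle.
Bottom plate: 180 × 16, A = 2 880 mm², y = 8 mm, Ī = 61 440 mm⁴.
Web plate: 10 × 260, A = 2 600 mm², y = 146 mm, Ī = 14 646 667 mm⁴.
Top plate: 160 × 12, A = 1 920 mm², y = 282 mm, Ī = 23 040 mm⁴.
Centroid: ȳ = ΣA·y / ΣA = 127.5784 mm.
Transfer each piece to the horizontal axis through the centroid using Ī + A·d² with d = y − 127.5784:
  bottom plate: d = -119.5784 mm → contributes +41 242 527 mm⁴
  web plate: d = 18.42162 mm → contributes +15 528 993 mm⁴
  top plate: d = 154.4216 mm → contributes +45 807 431 mm⁴
Total I = 102 578 951 mm⁴.

I_x ≈ 1.0258 × 10⁸ mm⁴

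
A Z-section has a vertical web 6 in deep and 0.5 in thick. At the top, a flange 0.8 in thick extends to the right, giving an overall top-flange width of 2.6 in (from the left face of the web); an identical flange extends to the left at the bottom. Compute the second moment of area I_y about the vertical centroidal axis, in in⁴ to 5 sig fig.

Treat the section as a set of non-overlapping primitives; coordinates are from the bounding-box lower-left.
Web: 0.5 × 6, A = 3 in², x = 2.35 in, Ī = 0.0625 in⁴.
Top flange (beyond web): 2.1 × 0.8, A = 1.68 in², x = 3.65 in, Ī = 0.6174 in⁴.
Bottom flange (beyond web): 2.1 × 0.8, A = 1.68 in², x = 1.05 in, Ī = 0.6174 in⁴.
Centroid: x̄ = ΣA·x / ΣA = 2.35 in.
Transfer each piece to the vertical centroidal axis using Ī + A·d² with d = x − 2.35:
  web: d = 0 in → contributes +0.0625 in⁴
  top flange (beyond web): d = 1.3 in → contributes +3.4566 in⁴
  bottom flange (beyond web): d = -1.3 in → contributes +3.4566 in⁴
Total I = 6.9757 in⁴.

I_y ≈ 6.9757 in⁴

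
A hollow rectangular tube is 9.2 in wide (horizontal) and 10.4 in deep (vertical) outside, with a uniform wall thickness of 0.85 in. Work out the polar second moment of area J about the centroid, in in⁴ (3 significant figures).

J ≈ 820 in⁴

Split into non-overlapping primitives; take the origin at the lower-left of the bounding box.
Outer rectangle: 9.2 × 10.4, A = 95.68 in², y = 5.2 in, Ī = 862.4 in⁴.
Inner void (subtracted): 7.5 × 8.7, A = 65.25 in², y = 5.2 in, Ī = 411.56 in⁴.
By symmetry the centroid is at mid-height, ȳ = 5.2 in.
All pieces are centred on the centroidal x-axis, so I = ΣĪ (holes subtracted) = 450.83 in⁴.
Repeating about the centroidal y-axis gives I_y = 369 in⁴.
Polar second moment: J = I_x + I_y = 819.83 in⁴.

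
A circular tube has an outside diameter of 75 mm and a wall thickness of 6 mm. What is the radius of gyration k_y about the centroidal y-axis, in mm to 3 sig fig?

k_y ≈ 24.5 mm

Decompose the section into non-overlapping parts with the origin at the bottom-left of its bounding rectangle.
Outer circle: ⌀75, A = 4417.9 mm², x = 37.5 mm, Ī = 1 553 156 mm⁴.
Bore (subtracted): ⌀63, A = 3117.2 mm², x = 37.5 mm, Ī = 773 272 mm⁴.
By symmetry the centroid is at mid-width, x̄ = 37.5 mm.
All pieces are centred on the centroidal y-axis, so I = ΣĪ (holes subtracted) = 779 884 mm⁴.
Radius of gyration: k = √(I/A) = √(779 884 / 1300.6) = 24.487 mm.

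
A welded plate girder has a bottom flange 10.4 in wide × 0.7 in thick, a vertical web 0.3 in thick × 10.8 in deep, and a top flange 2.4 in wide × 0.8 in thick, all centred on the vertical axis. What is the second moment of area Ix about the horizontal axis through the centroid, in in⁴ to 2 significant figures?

Decompose the section into non-overlapping parts with the origin at the bottom-left of its bounding rectangle.
Bottom plate: 10.4 × 0.7, A = 7.28 in², y = 0.35 in, Ī = 0.2973 in⁴.
Web plate: 0.3 × 10.8, A = 3.24 in², y = 6.1 in, Ī = 31.49 in⁴.
Top plate: 2.4 × 0.8, A = 1.92 in², y = 11.9 in, Ī = 0.1024 in⁴.
Centroid: ȳ = ΣA·y / ΣA = 3.63 in.
Transfer each piece to the horizontal axis through the centroid using Ī + A·d² with d = y − 3.63:
  bottom plate: d = -3.28 in → contributes +78.63 in⁴
  web plate: d = 2.47 in → contributes +51.26 in⁴
  top plate: d = 8.27 in → contributes +131.4 in⁴
Total I = 261.3 in⁴.

Ix ≈ 260 in⁴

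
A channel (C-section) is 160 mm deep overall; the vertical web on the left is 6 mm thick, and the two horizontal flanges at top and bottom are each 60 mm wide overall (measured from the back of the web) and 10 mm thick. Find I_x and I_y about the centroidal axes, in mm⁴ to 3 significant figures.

I_x ≈ 8.13 × 10⁶ mm⁴, I_y ≈ 7.23 × 10⁵ mm⁴

Split into non-overlapping primitives; take the origin at the lower-left of the bounding box.
Web: 6 × 160, A = 960 mm², y = 80 mm, Ī = 2 048 000 mm⁴.
Top flange (beyond web): 54 × 10, A = 540 mm², y = 155 mm, Ī = 4 500 mm⁴.
Bottom flange (beyond web): 54 × 10, A = 540 mm², y = 5 mm, Ī = 4 500 mm⁴.
By symmetry the centroid is at mid-height, ȳ = 80 mm.
Transfer each piece to the centroidal x-axis using Ī + A·d² with d = y − 80:
  web: d = 0 mm → contributes +2 048 000 mm⁴
  top flange (beyond web): d = 75 mm → contributes +3 042 000 mm⁴
  bottom flange (beyond web): d = -75 mm → contributes +3 042 000 mm⁴
Total I = 8 132 000 mm⁴.
For the y-axis: x̄ = 18.882 mm.
Repeating about the centroidal y-axis gives I_y = 722 732 mm⁴.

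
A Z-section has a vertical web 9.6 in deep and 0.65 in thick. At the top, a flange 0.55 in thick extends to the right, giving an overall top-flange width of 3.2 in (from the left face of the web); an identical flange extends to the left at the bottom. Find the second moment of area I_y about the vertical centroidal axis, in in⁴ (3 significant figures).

Split into non-overlapping primitives; take the origin at the lower-left of the bounding box.
Web: 0.65 × 9.6, A = 6.24 in², x = 2.875 in, Ī = 0.2197 in⁴.
Top flange (beyond web): 2.55 × 0.55, A = 1.4025 in², x = 4.475 in, Ī = 0.75998 in⁴.
Bottom flange (beyond web): 2.55 × 0.55, A = 1.4025 in², x = 1.275 in, Ī = 0.75998 in⁴.
Centroid: x̄ = ΣA·x / ΣA = 2.875 in.
Transfer each piece to the vertical centroidal axis using Ī + A·d² with d = x − 2.875:
  web: d = 0 in → contributes +0.2197 in⁴
  top flange (beyond web): d = 1.6 in → contributes +4.3504 in⁴
  bottom flange (beyond web): d = -1.6 in → contributes +4.3504 in⁴
Total I = 8.9205 in⁴.

I_y ≈ 8.92 in⁴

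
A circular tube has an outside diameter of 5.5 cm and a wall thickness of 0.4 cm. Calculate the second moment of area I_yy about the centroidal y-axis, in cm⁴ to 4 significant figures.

I_yy ≈ 20.96 cm⁴

Split into non-overlapping primitives; take the origin at the lower-left of the bounding box.
Outer circle: ⌀5.5, A = 23.7583 cm², x = 2.75 cm, Ī = 44.918 cm⁴.
Bore (subtracted): ⌀4.7, A = 17.3494 cm², x = 2.75 cm, Ī = 23.9531 cm⁴.
By symmetry the centroid is at mid-width, x̄ = 2.75 cm.
All pieces are centred on the centroidal y-axis, so I = ΣĪ (holes subtracted) = 20.9649 cm⁴.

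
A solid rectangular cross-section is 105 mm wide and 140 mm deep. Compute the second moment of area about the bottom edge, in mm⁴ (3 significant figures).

The section: 105 × 140, A = 14 700 mm², y = 70 mm, Ī = 24 010 000 mm⁴.
Transfer it to the bottom edge using Ī + A·d² with d = y − 0:
  the section: d = 70 mm → contributes +96 040 000 mm⁴
Total I = 96 040 000 mm⁴.

I_base ≈ 9.60 × 10⁷ mm⁴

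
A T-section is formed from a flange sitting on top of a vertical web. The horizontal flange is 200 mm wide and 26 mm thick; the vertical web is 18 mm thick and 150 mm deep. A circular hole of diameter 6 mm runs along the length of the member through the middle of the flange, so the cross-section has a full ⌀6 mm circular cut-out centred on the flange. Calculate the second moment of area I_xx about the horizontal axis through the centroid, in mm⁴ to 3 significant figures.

I_xx ≈ 1.91 × 10⁷ mm⁴

Decompose the section into non-overlapping parts with the origin at the bottom-left of its bounding rectangle.
Flange: 200 × 26, A = 5 200 mm², y = 163 mm, Ī = 292 933 mm⁴.
Web: 18 × 150, A = 2 700 mm², y = 75 mm, Ī = 5 062 500 mm⁴.
Hole (subtracted): ⌀6, A = 28.274 mm², y = 163 mm, Ī = 63.617 mm⁴.
Centroid: ȳ = ΣA·y / ΣA = 132.82 mm.
Transfer each piece to the horizontal axis through the centroid using Ī + A·d² with d = y − 132.82:
  flange: d = 30.184 mm → contributes +5 030 511 mm⁴
  web: d = -57.816 mm → contributes +14 087 769 mm⁴
  hole: d = 30.184 mm → contributes −25 824 mm⁴
Total I = 19 092 456 mm⁴.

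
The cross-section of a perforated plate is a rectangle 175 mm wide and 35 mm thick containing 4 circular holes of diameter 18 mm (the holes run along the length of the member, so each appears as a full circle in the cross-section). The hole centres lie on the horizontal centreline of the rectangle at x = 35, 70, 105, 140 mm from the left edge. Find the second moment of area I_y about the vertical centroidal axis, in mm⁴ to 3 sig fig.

I_y ≈ 1.41 × 10⁷ mm⁴

Split into non-overlapping primitives; take the origin at the lower-left of the bounding box.
Plate: 175 × 35, A = 6 125 mm², x = 87.5 mm, Ī = 15 631 510 mm⁴.
Hole 1 (subtracted): ⌀18, A = 254.47 mm², x = 35 mm, Ī = 5 153 mm⁴.
Hole 2 (subtracted): ⌀18, A = 254.47 mm², x = 70 mm, Ī = 5 153 mm⁴.
Hole 3 (subtracted): ⌀18, A = 254.47 mm², x = 105 mm, Ī = 5 153 mm⁴.
Hole 4 (subtracted): ⌀18, A = 254.47 mm², x = 140 mm, Ī = 5 153 mm⁴.
By symmetry the centroid is at mid-width, x̄ = 87.5 mm.
Transfer each piece to the vertical centroidal axis using Ī + A·d² with d = x − 87.5:
  plate: d = 0 mm → contributes +15 631 510 mm⁴
  hole 1: d = -52.5 mm → contributes −706 533 mm⁴
  hole 2: d = -17.5 mm → contributes −83 084 mm⁴
  hole 3: d = 17.5 mm → contributes −83 084 mm⁴
  hole 4: d = 52.5 mm → contributes −706 533 mm⁴
Total I = 14 052 276 mm⁴.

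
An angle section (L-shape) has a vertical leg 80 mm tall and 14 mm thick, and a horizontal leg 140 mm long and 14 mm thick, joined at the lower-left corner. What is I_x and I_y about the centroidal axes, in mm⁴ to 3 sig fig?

Break the section into simple shapes (no overlaps), measuring from the bottom-left corner of the bounding box.
Vertical leg: 14 × 80, A = 1 120 mm², y = 40 mm, Ī = 597 333 mm⁴.
Horizontal leg (remainder): 126 × 14, A = 1 764 mm², y = 7 mm, Ī = 28 812 mm⁴.
Centroid: ȳ = ΣA·y / ΣA = 19.816 mm.
Transfer each piece to the centroidal x-axis using Ī + A·d² with d = y − 19.816:
  vertical leg: d = 20.184 mm → contributes +1 053 636 mm⁴
  horizontal leg (remainder): d = -12.816 mm → contributes +318 528 mm⁴
Total I = 1 372 163 mm⁴.
For the y-axis: x̄ = 49.816 mm.
Repeating about the centroidal y-axis gives I_y = 5 708 803 mm⁴.

I_x ≈ 1.37 × 10⁶ mm⁴, I_y ≈ 5.71 × 10⁶ mm⁴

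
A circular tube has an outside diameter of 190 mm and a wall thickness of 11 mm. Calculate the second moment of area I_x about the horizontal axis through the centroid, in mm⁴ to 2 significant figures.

I_x ≈ 2.5 × 10⁷ mm⁴

Decompose the section into non-overlapping parts with the origin at the bottom-left of its bounding rectangle.
Outer circle: ⌀190, A = 28 353 mm², y = 95 mm, Ī = 63 971 171 mm⁴.
Bore (subtracted): ⌀168, A = 22 167 mm², y = 95 mm, Ī = 39 102 725 mm⁴.
By symmetry the centroid is at mid-height, ȳ = 95 mm.
All pieces are centred on the horizontal axis through the centroid, so I = ΣĪ (holes subtracted) = 24 868 446 mm⁴.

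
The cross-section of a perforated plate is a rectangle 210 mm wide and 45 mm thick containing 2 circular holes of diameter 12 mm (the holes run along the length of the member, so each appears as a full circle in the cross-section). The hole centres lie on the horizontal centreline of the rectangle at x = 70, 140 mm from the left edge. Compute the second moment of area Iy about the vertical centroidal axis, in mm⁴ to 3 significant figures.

Treat the section as a set of non-overlapping primitives; coordinates are from the bounding-box lower-left.
Plate: 210 × 45, A = 9 450 mm², x = 105 mm, Ī = 34 728 750 mm⁴.
Hole 1 (subtracted): ⌀12, A = 113.1 mm², x = 70 mm, Ī = 1017.9 mm⁴.
Hole 2 (subtracted): ⌀12, A = 113.1 mm², x = 140 mm, Ī = 1017.9 mm⁴.
By symmetry the centroid is at mid-width, x̄ = 105 mm.
Transfer each piece to the vertical centroidal axis using Ī + A·d² with d = x − 105:
  plate: d = 0 mm → contributes +34 728 750 mm⁴
  hole 1: d = -35 mm → contributes −139 562 mm⁴
  hole 2: d = 35 mm → contributes −139 562 mm⁴
Total I = 34 449 626 mm⁴.

Iy ≈ 3.44 × 10⁷ mm⁴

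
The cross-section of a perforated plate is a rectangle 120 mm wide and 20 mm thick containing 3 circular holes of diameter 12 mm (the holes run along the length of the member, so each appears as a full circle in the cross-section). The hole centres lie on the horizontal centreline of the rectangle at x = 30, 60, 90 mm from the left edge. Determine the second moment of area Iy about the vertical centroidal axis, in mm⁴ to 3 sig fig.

Iy ≈ 2.67 × 10⁶ mm⁴

Split into non-overlapping primitives; take the origin at the lower-left of the bounding box.
Plate: 120 × 20, A = 2 400 mm², x = 60 mm, Ī = 2 880 000 mm⁴.
Hole 1 (subtracted): ⌀12, A = 113.1 mm², x = 30 mm, Ī = 1017.9 mm⁴.
Hole 2 (subtracted): ⌀12, A = 113.1 mm², x = 60 mm, Ī = 1017.9 mm⁴.
Hole 3 (subtracted): ⌀12, A = 113.1 mm², x = 90 mm, Ī = 1017.9 mm⁴.
By symmetry the centroid is at mid-width, x̄ = 60 mm.
Transfer each piece to the vertical centroidal axis using Ī + A·d² with d = x − 60:
  plate: d = 0 mm → contributes +2 880 000 mm⁴
  hole 1: d = -30 mm → contributes −102 805 mm⁴
  hole 2: d = 0 mm → contributes −1017.9 mm⁴
  hole 3: d = 30 mm → contributes −102 805 mm⁴
Total I = 2 673 371 mm⁴.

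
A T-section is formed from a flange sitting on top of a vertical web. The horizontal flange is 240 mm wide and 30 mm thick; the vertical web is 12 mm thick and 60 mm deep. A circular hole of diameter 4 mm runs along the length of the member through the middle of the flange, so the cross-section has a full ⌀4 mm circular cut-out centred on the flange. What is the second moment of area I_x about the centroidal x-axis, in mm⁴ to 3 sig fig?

I_x ≈ 2.08 × 10⁶ mm⁴

Split into non-overlapping primitives; take the origin at the lower-left of the bounding box.
Flange: 240 × 30, A = 7 200 mm², y = 75 mm, Ī = 540 000 mm⁴.
Web: 12 × 60, A = 720 mm², y = 30 mm, Ī = 216 000 mm⁴.
Hole (subtracted): ⌀4, A = 12.566 mm², y = 75 mm, Ī = 12.566 mm⁴.
Centroid: ȳ = ΣA·y / ΣA = 70.903 mm.
Transfer each piece to the centroidal x-axis using Ī + A·d² with d = y − 70.903:
  flange: d = 4.0974 mm → contributes +660 879 mm⁴
  web: d = -40.903 mm → contributes +1 420 576 mm⁴
  hole: d = 4.0974 mm → contributes −223.54 mm⁴
Total I = 2 081 231 mm⁴.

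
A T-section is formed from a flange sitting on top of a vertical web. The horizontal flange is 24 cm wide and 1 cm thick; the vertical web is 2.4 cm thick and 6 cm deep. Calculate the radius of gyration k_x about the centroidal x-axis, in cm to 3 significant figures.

k_x ≈ 2.01 cm

Decompose the section into non-overlapping parts with the origin at the bottom-left of its bounding rectangle.
Flange: 24 × 1, A = 24 cm², y = 6.5 cm, Ī = 2 cm⁴.
Web: 2.4 × 6, A = 14.4 cm², y = 3 cm, Ī = 43.2 cm⁴.
Centroid: ȳ = ΣA·y / ΣA = 5.1875 cm.
Transfer each piece to the centroidal x-axis using Ī + A·d² with d = y − 5.1875:
  flange: d = 1.3125 cm → contributes +43.344 cm⁴
  web: d = -2.1875 cm → contributes +112.11 cm⁴
Total I = 155.45 cm⁴.
Radius of gyration: k = √(I/A) = √(155.45 / 38.4) = 2.012 cm.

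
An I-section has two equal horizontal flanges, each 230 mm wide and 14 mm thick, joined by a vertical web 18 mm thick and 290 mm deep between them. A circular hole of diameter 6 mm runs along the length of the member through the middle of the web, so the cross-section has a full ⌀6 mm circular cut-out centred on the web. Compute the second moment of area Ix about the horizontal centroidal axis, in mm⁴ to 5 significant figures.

Split into non-overlapping primitives; take the origin at the lower-left of the bounding box.
Bottom flange: 230 × 14, A = 3 220 mm², y = 7 mm, Ī = 52593.33 mm⁴.
Web: 18 × 290, A = 5 220 mm², y = 159 mm, Ī = 36 583 500 mm⁴.
Top flange: 230 × 14, A = 3 220 mm², y = 311 mm, Ī = 52593.33 mm⁴.
Hole (subtracted): ⌀6, A = 28.27433 mm², y = 159 mm, Ī = 63.61725 mm⁴.
By symmetry the centroid is at mid-height, ȳ = 159 mm.
Transfer each piece to the horizontal centroidal axis using Ī + A·d² with d = y − 159:
  bottom flange: d = -152 mm → contributes +74 447 473 mm⁴
  web: d = 0 mm → contributes +36 583 500 mm⁴
  top flange: d = 152 mm → contributes +74 447 473 mm⁴
  hole: d = 0 mm → contributes −63.61725 mm⁴
Total I = 185 478 383 mm⁴.

Ix ≈ 1.8548 × 10⁸ mm⁴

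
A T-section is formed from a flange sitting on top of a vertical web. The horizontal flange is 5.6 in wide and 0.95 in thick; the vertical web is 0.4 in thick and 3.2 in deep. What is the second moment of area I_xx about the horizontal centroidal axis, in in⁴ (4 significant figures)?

Break the section into simple shapes (no overlaps), measuring from the bottom-left corner of the bounding box.
Flange: 5.6 × 0.95, A = 5.32 in², y = 3.675 in, Ī = 0.400108 in⁴.
Web: 0.4 × 3.2, A = 1.28 in², y = 1.6 in, Ī = 1.09227 in⁴.
Centroid: ȳ = ΣA·y / ΣA = 3.27258 in.
Transfer each piece to the horizontal centroidal axis using Ī + A·d² with d = y − 3.27258:
  flange: d = 0.402424 in → contributes +1.26166 in⁴
  web: d = -1.67258 in → contributes +4.67308 in⁴
Total I = 5.93474 in⁴.

I_xx ≈ 5.935 in⁴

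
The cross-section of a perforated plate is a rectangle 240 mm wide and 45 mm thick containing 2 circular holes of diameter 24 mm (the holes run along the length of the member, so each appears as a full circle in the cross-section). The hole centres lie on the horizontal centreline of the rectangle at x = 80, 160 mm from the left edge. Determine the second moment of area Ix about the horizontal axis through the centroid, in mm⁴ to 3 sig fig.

Break the section into simple shapes (no overlaps), measuring from the bottom-left corner of the bounding box.
Plate: 240 × 45, A = 10 800 mm², y = 22.5 mm, Ī = 1 822 500 mm⁴.
Hole 1 (subtracted): ⌀24, A = 452.39 mm², y = 22.5 mm, Ī = 16 286 mm⁴.
Hole 2 (subtracted): ⌀24, A = 452.39 mm², y = 22.5 mm, Ī = 16 286 mm⁴.
By symmetry the centroid is at mid-height, ȳ = 22.5 mm.
All pieces are centred on the horizontal axis through the centroid, so I = ΣĪ (holes subtracted) = 1 789 928 mm⁴.

Ix ≈ 1.79 × 10⁶ mm⁴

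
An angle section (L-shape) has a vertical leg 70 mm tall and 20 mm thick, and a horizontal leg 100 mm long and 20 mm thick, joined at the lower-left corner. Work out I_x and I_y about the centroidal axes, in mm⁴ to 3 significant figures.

I_x ≈ 1.09 × 10⁶ mm⁴, I_y ≈ 2.77 × 10⁶ mm⁴

Break the section into simple shapes (no overlaps), measuring from the bottom-left corner of the bounding box.
Vertical leg: 20 × 70, A = 1 400 mm², y = 35 mm, Ī = 571 667 mm⁴.
Horizontal leg (remainder): 80 × 20, A = 1 600 mm², y = 10 mm, Ī = 53 333 mm⁴.
Centroid: ȳ = ΣA·y / ΣA = 21.667 mm.
Transfer each piece to the centroidal x-axis using Ī + A·d² with d = y − 21.667:
  vertical leg: d = 13.333 mm → contributes +820 556 mm⁴
  horizontal leg (remainder): d = -11.667 mm → contributes +271 111 mm⁴
Total I = 1 091 667 mm⁴.
For the y-axis: x̄ = 36.667 mm.
Repeating about the centroidal y-axis gives I_y = 2 766 667 mm⁴.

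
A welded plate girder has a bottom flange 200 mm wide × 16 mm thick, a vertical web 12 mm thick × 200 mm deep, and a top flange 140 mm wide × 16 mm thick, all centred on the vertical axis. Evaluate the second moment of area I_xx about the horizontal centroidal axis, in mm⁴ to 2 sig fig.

Break the section into simple shapes (no overlaps), measuring from the bottom-left corner of the bounding box.
Bottom plate: 200 × 16, A = 3 200 mm², y = 8 mm, Ī = 68 267 mm⁴.
Web plate: 12 × 200, A = 2 400 mm², y = 116 mm, Ī = 8 000 000 mm⁴.
Top plate: 140 × 16, A = 2 240 mm², y = 224 mm, Ī = 47 787 mm⁴.
Centroid: ȳ = ΣA·y / ΣA = 102.8 mm.
Transfer each piece to the horizontal centroidal axis using Ī + A·d² with d = y − 102.8:
  bottom plate: d = -94.78 mm → contributes +28 811 938 mm⁴
  web plate: d = 13.22 mm → contributes +8 419 729 mm⁴
  top plate: d = 121.2 mm → contributes +32 965 431 mm⁴
Total I = 70 197 098 mm⁴.

I_xx ≈ 7.0 × 10⁷ mm⁴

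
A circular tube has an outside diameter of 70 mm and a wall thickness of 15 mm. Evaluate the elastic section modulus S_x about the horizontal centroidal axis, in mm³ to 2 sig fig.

S_x ≈ 3.0 × 10⁴ mm³

Decompose the section into non-overlapping parts with the origin at the bottom-left of its bounding rectangle.
Outer circle: ⌀70, A = 3 848 mm², y = 35 mm, Ī = 1 178 588 mm⁴.
Bore (subtracted): ⌀40, A = 1 257 mm², y = 35 mm, Ī = 125 664 mm⁴.
By symmetry the centroid is at mid-height, ȳ = 35 mm.
All pieces are centred on the horizontal centroidal axis, so I = ΣĪ (holes subtracted) = 1 052 924 mm⁴.
Extreme fibre distance c = 35 mm; S = I/c = 30 084 mm³.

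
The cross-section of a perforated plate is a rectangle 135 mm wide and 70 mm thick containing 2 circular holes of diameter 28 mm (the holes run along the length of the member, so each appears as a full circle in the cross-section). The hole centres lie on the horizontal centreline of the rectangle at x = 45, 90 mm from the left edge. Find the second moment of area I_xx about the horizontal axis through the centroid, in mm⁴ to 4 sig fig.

Treat the section as a set of non-overlapping primitives; coordinates are from the bounding-box lower-left.
Plate: 135 × 70, A = 9 450 mm², y = 35 mm, Ī = 3 858 750 mm⁴.
Hole 1 (subtracted): ⌀28, A = 615.752 mm², y = 35 mm, Ī = 30171.9 mm⁴.
Hole 2 (subtracted): ⌀28, A = 615.752 mm², y = 35 mm, Ī = 30171.9 mm⁴.
By symmetry the centroid is at mid-height, ȳ = 35 mm.
All pieces are centred on the horizontal axis through the centroid, so I = ΣĪ (holes subtracted) = 3 798 406 mm⁴.

I_xx ≈ 3.798 × 10⁶ mm⁴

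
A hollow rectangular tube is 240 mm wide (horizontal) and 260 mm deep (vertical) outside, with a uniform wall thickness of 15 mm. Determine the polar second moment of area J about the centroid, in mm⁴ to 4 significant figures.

Split into non-overlapping primitives; take the origin at the lower-left of the bounding box.
Outer rectangle: 240 × 260, A = 62 400 mm², y = 130 mm, Ī = 351 520 000 mm⁴.
Inner void (subtracted): 210 × 230, A = 48 300 mm², y = 130 mm, Ī = 212 922 500 mm⁴.
By symmetry the centroid is at mid-height, ȳ = 130 mm.
All pieces are centred on the centroidal x-axis, so I = ΣĪ (holes subtracted) = 138 597 500 mm⁴.
Repeating about the centroidal y-axis gives I_y = 122 017 500 mm⁴.
Polar second moment: J = I_x + I_y = 260 615 000 mm⁴.

J ≈ 2.606 × 10⁸ mm⁴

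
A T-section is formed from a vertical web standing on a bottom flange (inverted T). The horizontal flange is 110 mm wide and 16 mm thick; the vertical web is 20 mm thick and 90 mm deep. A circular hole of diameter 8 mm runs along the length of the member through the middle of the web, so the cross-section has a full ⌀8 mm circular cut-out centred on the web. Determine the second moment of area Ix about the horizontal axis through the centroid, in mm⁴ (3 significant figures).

Treat the section as a set of non-overlapping primitives; coordinates are from the bounding-box lower-left.
Flange: 110 × 16, A = 1 760 mm², y = 8 mm, Ī = 37 547 mm⁴.
Web: 20 × 90, A = 1 800 mm², y = 61 mm, Ī = 1 215 000 mm⁴.
Hole (subtracted): ⌀8, A = 50.265 mm², y = 61 mm, Ī = 201.06 mm⁴.
Centroid: ȳ = ΣA·y / ΣA = 34.422 mm.
Transfer each piece to the horizontal axis through the centroid using Ī + A·d² with d = y − 34.422:
  flange: d = -26.422 mm → contributes +1 266 287 mm⁴
  web: d = 26.578 mm → contributes +2 486 455 mm⁴
  hole: d = 26.578 mm → contributes −35 707 mm⁴
Total I = 3 717 036 mm⁴.

Ix ≈ 3.72 × 10⁶ mm⁴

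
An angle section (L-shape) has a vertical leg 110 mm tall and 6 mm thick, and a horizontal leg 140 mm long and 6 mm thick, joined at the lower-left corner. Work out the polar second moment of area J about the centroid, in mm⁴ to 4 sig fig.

J ≈ 4.629 × 10⁶ mm⁴

Split into non-overlapping primitives; take the origin at the lower-left of the bounding box.
Vertical leg: 6 × 110, A = 660 mm², y = 55 mm, Ī = 665 500 mm⁴.
Horizontal leg (remainder): 134 × 6, A = 804 mm², y = 3 mm, Ī = 2 412 mm⁴.
Centroid: ȳ = ΣA·y / ΣA = 26.4426 mm.
Transfer each piece to the centroidal x-axis using Ī + A·d² with d = y − 26.4426:
  vertical leg: d = 28.5574 mm → contributes +1 203 746 mm⁴
  horizontal leg (remainder): d = -23.4426 mm → contributes +444 255 mm⁴
Total I = 1 648 001 mm⁴.
For the y-axis: x̄ = 41.4426 mm.
Repeating about the centroidal y-axis gives I_y = 2 981 081 mm⁴.
Polar second moment: J = I_x + I_y = 4 629 082 mm⁴.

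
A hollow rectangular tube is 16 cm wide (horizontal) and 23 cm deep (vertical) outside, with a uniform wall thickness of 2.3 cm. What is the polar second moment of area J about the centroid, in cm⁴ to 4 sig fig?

J ≈ 1.588 × 10⁴ cm⁴

Treat the section as a set of non-overlapping primitives; coordinates are from the bounding-box lower-left.
Outer rectangle: 16 × 23, A = 368 cm², y = 11.5 cm, Ī = 16222.7 cm⁴.
Inner void (subtracted): 11.4 × 18.4, A = 209.76 cm², y = 11.5 cm, Ī = 5918.03 cm⁴.
By symmetry the centroid is at mid-height, ȳ = 11.5 cm.
All pieces are centred on the centroidal x-axis, so I = ΣĪ (holes subtracted) = 10304.6 cm⁴.
Repeating about the centroidal y-axis gives I_y = 5578.97 cm⁴.
Polar second moment: J = I_x + I_y = 15883.6 cm⁴.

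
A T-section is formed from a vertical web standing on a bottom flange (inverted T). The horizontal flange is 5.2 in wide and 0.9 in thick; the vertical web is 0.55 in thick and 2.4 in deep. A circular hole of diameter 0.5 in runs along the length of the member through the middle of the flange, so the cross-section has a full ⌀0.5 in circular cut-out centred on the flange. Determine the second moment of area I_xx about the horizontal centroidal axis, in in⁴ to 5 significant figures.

Break the section into simple shapes (no overlaps), measuring from the bottom-left corner of the bounding box.
Flange: 5.2 × 0.9, A = 4.68 in², y = 0.45 in, Ī = 0.3159 in⁴.
Web: 0.55 × 2.4, A = 1.32 in², y = 2.1 in, Ī = 0.6336 in⁴.
Hole (subtracted): ⌀0.5, A = 0.1963495 in², y = 0.45 in, Ī = 0.003067962 in⁴.
Centroid: ȳ = ΣA·y / ΣA = 0.825281 in.
Transfer each piece to the horizontal centroidal axis using Ī + A·d² with d = y − 0.825281:
  flange: d = -0.375281 in → contributes +0.9750118 in⁴
  web: d = 1.274719 in → contributes +2.778479 in⁴
  hole: d = -0.375281 in → contributes −0.03072102 in⁴
Total I = 3.72277 in⁴.

I_xx ≈ 3.7228 in⁴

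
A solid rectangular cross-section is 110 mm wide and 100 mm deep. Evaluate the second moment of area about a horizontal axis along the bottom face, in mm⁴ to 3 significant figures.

The section: 110 × 100, A = 11 000 mm², y = 50 mm, Ī = 9 166 667 mm⁴.
Transfer it to a horizontal axis along the bottom face using Ī + A·d² with d = y − 0:
  the section: d = 50 mm → contributes +36 666 667 mm⁴
Total I = 36 666 667 mm⁴.

I_base ≈ 3.67 × 10⁷ mm⁴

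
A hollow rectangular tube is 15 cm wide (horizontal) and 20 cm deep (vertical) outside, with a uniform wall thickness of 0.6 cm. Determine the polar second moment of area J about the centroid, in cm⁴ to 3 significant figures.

Split into non-overlapping primitives; take the origin at the lower-left of the bounding box.
Outer rectangle: 15 × 20, A = 300 cm², y = 10 cm, Ī = 10 000 cm⁴.
Inner void (subtracted): 13.8 × 18.8, A = 259.44 cm², y = 10 cm, Ī = 7641.4 cm⁴.
By symmetry the centroid is at mid-height, ȳ = 10 cm.
All pieces are centred on the centroidal x-axis, so I = ΣĪ (holes subtracted) = 2358.6 cm⁴.
Repeating about the centroidal y-axis gives I_y = 1507.7 cm⁴.
Polar second moment: J = I_x + I_y = 3866.3 cm⁴.

J ≈ 3870 cm⁴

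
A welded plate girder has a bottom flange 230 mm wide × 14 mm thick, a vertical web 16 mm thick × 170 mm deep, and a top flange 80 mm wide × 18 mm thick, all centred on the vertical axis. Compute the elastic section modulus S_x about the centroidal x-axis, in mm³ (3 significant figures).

Treat the section as a set of non-overlapping primitives; coordinates are from the bounding-box lower-left.
Bottom plate: 230 × 14, A = 3 220 mm², y = 7 mm, Ī = 52 593 mm⁴.
Web plate: 16 × 170, A = 2 720 mm², y = 99 mm, Ī = 6 550 667 mm⁴.
Top plate: 80 × 18, A = 1 440 mm², y = 193 mm, Ī = 38 880 mm⁴.
Centroid: ȳ = ΣA·y / ΣA = 77.201 mm.
Transfer each piece to the centroidal x-axis using Ī + A·d² with d = y − 77.201:
  bottom plate: d = -70.201 mm → contributes +15 921 127 mm⁴
  web plate: d = 21.799 mm → contributes +7 843 255 mm⁴
  top plate: d = 115.8 mm → contributes +19 348 581 mm⁴
Total I = 43 112 963 mm⁴.
Extreme fibre distance c = 124.8 mm; S = I/c = 345 458 mm³.

S_x ≈ 3.45 × 10⁵ mm³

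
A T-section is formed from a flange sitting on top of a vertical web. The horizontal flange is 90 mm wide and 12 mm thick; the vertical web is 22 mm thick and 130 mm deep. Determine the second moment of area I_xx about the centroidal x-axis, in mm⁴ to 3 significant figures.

I_xx ≈ 7.99 × 10⁶ mm⁴

Break the section into simple shapes (no overlaps), measuring from the bottom-left corner of the bounding box.
Flange: 90 × 12, A = 1 080 mm², y = 136 mm, Ī = 12 960 mm⁴.
Web: 22 × 130, A = 2 860 mm², y = 65 mm, Ī = 4 027 833 mm⁴.
Centroid: ȳ = ΣA·y / ΣA = 84.462 mm.
Transfer each piece to the centroidal x-axis using Ī + A·d² with d = y − 84.462:
  flange: d = 51.538 mm → contributes +2 881 627 mm⁴
  web: d = -19.462 mm → contributes +5 111 106 mm⁴
Total I = 7 992 733 mm⁴.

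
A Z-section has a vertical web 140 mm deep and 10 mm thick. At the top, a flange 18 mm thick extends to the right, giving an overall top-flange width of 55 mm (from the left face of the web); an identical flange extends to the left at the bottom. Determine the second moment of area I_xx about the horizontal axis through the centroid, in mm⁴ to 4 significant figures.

I_xx ≈ 8.358 × 10⁶ mm⁴

Decompose the section into non-overlapping parts with the origin at the bottom-left of its bounding rectangle.
Web: 10 × 140, A = 1 400 mm², y = 70 mm, Ī = 2 286 667 mm⁴.
Top flange (beyond web): 45 × 18, A = 810 mm², y = 131 mm, Ī = 21 870 mm⁴.
Bottom flange (beyond web): 45 × 18, A = 810 mm², y = 9 mm, Ī = 21 870 mm⁴.
Centroid: ȳ = ΣA·y / ΣA = 70 mm.
Transfer each piece to the horizontal axis through the centroid using Ī + A·d² with d = y − 70:
  web: d = 0 mm → contributes +2 286 667 mm⁴
  top flange (beyond web): d = 61 mm → contributes +3 035 880 mm⁴
  bottom flange (beyond web): d = -61 mm → contributes +3 035 880 mm⁴
Total I = 8 358 427 mm⁴.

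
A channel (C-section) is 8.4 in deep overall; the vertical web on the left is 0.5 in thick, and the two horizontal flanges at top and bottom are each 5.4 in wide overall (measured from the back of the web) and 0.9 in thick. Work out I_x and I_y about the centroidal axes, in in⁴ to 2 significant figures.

Treat the section as a set of non-overlapping primitives; coordinates are from the bounding-box lower-left.
Web: 0.5 × 8.4, A = 4.2 in², y = 4.2 in, Ī = 24.7 in⁴.
Top flange (beyond web): 4.9 × 0.9, A = 4.41 in², y = 7.95 in, Ī = 0.2977 in⁴.
Bottom flange (beyond web): 4.9 × 0.9, A = 4.41 in², y = 0.45 in, Ī = 0.2977 in⁴.
By symmetry the centroid is at mid-height, ȳ = 4.2 in.
Transfer each piece to the centroidal x-axis using Ī + A·d² with d = y − 4.2:
  web: d = 0 in → contributes +24.7 in⁴
  top flange (beyond web): d = 3.75 in → contributes +62.31 in⁴
  bottom flange (beyond web): d = -3.75 in → contributes +62.31 in⁴
Total I = 149.3 in⁴.
For the y-axis: x̄ = 2.079 in.
Repeating about the centroidal y-axis gives I_y = 38.48 in⁴.

I_x ≈ 150 in⁴, I_y ≈ 38 in⁴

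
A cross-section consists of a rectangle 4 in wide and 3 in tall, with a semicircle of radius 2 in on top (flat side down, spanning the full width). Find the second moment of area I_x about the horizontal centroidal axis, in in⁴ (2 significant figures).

Decompose the section into non-overlapping parts with the origin at the bottom-left of its bounding rectangle.
Rectangular body: 4 × 3, A = 12 in², y = 1.5 in, Ī = 9 in⁴.
Semicircular cap: semicircle r = 2, A = 6.283 in², y = 3.849 in, Ī = 1.756 in⁴.
Centroid: ȳ = ΣA·y / ΣA = 2.307 in.
Transfer each piece to the horizontal centroidal axis using Ī + A·d² with d = y − 2.307:
  rectangular body: d = -0.8072 in → contributes +16.82 in⁴
  semicircular cap: d = 1.542 in → contributes +16.69 in⁴
Total I = 33.51 in⁴.

I_x ≈ 34 in⁴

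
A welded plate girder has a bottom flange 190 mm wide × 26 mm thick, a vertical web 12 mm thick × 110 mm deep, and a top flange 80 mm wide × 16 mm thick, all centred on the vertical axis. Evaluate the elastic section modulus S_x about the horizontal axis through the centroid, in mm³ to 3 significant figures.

S_x ≈ 1.99 × 10⁵ mm³

Treat the section as a set of non-overlapping primitives; coordinates are from the bounding-box lower-left.
Bottom plate: 190 × 26, A = 4 940 mm², y = 13 mm, Ī = 278 287 mm⁴.
Web plate: 12 × 110, A = 1 320 mm², y = 81 mm, Ī = 1 331 000 mm⁴.
Top plate: 80 × 16, A = 1 280 mm², y = 144 mm, Ī = 27 307 mm⁴.
Centroid: ȳ = ΣA·y / ΣA = 47.143 mm.
Transfer each piece to the horizontal axis through the centroid using Ī + A·d² with d = y − 47.143:
  bottom plate: d = -34.143 mm → contributes +6 037 144 mm⁴
  web plate: d = 33.857 mm → contributes +2 844 090 mm⁴
  top plate: d = 96.857 mm → contributes +12 035 285 mm⁴
Total I = 20 916 519 mm⁴.
Extreme fibre distance c = 104.86 mm; S = I/c = 199 477 mm³.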